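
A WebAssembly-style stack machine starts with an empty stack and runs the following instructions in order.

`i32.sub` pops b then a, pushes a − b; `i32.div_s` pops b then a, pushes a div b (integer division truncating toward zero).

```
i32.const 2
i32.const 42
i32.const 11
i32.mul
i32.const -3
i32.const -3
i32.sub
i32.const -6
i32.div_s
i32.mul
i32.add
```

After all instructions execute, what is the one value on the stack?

i32.const 2  → [2]
i32.const 42 → [2, 42]
i32.const 11 → [2, 42, 11]
i32.mul      → [2, 462]
i32.const -3 → [2, 462, -3]
i32.const -3 → [2, 462, -3, -3]
i32.sub      → [2, 462, 0]
i32.const -6 → [2, 462, 0, -6]
i32.div_s    → [2, 462, 0]
i32.mul      → [2, 0]
i32.add      → [2]

2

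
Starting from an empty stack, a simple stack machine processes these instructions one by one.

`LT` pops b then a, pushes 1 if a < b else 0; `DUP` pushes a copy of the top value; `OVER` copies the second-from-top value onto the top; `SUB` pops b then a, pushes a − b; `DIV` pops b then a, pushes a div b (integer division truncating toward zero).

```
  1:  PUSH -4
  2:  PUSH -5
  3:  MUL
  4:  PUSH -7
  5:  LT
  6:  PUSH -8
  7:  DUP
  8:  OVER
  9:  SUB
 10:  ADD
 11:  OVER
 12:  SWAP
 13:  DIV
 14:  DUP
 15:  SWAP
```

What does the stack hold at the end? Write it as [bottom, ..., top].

PUSH -4 → -4
PUSH -5 → -4 -5
MUL     → 20
PUSH -7 → 20 -7
LT      → 0
PUSH -8 → 0 -8
DUP     → 0 -8 -8
OVER    → 0 -8 -8 -8
SUB     → 0 -8 0
ADD     → 0 -8
OVER    → 0 -8 0
SWAP    → 0 0 -8
DIV     → 0 0
DUP     → 0 0 0
SWAP    → 0 0 0

[0, 0, 0]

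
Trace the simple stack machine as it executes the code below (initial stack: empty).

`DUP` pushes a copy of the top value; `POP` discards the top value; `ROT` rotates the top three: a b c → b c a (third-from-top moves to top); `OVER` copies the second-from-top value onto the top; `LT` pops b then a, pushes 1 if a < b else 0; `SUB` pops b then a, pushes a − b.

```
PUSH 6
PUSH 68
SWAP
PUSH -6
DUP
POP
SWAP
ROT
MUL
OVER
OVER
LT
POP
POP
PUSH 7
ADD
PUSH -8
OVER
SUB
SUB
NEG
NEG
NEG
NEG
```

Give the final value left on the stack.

PUSH 6  -> 6
PUSH 68 -> 6 68
SWAP    -> 68 6
PUSH -6 -> 68 6 -6
DUP     -> 68 6 -6 -6
POP     -> 68 6 -6
SWAP    -> 68 -6 6
ROT     -> -6 6 68
MUL     -> -6 408
OVER    -> -6 408 -6
OVER    -> -6 408 -6 408
LT      -> -6 408 1
POP     -> -6 408
POP     -> -6
PUSH 7  -> -6 7
ADD     -> 1
PUSH -8 -> 1 -8
OVER    -> 1 -8 1
SUB     -> 1 -9
SUB     -> 10
NEG     -> -10
NEG     -> 10
NEG     -> -10
NEG     -> 10

10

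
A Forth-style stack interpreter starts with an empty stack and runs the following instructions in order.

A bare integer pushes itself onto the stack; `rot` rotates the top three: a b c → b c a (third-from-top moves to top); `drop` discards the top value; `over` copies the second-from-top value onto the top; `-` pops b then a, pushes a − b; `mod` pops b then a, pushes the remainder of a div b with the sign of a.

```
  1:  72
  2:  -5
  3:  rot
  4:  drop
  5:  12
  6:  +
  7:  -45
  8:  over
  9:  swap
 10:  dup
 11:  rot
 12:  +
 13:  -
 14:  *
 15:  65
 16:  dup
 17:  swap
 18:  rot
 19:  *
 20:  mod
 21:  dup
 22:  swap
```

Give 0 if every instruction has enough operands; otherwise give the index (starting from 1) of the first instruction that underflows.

3

72  72
-5  72 -5
rot  — needs 3 operands, stack has 2 → underflow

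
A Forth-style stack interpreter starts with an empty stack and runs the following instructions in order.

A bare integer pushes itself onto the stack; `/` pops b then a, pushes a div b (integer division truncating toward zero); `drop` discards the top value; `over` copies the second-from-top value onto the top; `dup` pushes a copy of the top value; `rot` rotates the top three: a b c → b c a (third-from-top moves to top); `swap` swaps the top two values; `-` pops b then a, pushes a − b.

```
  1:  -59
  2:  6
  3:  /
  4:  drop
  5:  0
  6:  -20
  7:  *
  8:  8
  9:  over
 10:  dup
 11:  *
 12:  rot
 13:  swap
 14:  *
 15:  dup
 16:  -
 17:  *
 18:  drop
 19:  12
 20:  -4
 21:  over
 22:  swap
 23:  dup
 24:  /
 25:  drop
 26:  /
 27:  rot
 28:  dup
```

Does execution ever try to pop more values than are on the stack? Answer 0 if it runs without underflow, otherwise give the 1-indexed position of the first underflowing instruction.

-59  -> -59
6    -> -59 6
/    -> -9
drop -> (empty)
0    -> 0
-20  -> 0 -20
*    -> 0
8    -> 0 8
over -> 0 8 0
dup  -> 0 8 0 0
*    -> 0 8 0
rot  -> 8 0 0
swap -> 8 0 0
*    -> 8 0
dup  -> 8 0 0
-    -> 8 0
*    -> 0
drop -> (empty)
12   -> 12
-4   -> 12 -4
over -> 12 -4 12
swap -> 12 12 -4
dup  -> 12 12 -4 -4
/    -> 12 12 1
drop -> 12 12
/    -> 1
rot  — needs 3 operands, stack has 1 → underflow

27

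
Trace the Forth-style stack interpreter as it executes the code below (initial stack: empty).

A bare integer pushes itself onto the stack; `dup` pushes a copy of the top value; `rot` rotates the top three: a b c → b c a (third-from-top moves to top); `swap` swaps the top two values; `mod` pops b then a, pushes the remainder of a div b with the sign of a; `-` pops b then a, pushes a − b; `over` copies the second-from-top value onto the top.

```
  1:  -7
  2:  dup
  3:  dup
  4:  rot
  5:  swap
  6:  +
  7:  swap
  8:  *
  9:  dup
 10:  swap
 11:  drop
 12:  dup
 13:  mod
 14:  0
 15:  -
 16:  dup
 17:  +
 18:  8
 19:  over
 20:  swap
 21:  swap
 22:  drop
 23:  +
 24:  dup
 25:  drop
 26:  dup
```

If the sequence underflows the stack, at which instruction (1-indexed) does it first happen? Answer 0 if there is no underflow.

-7   → -7
dup  → -7 -7
dup  → -7 -7 -7
rot  → -7 -7 -7
swap → -7 -7 -7
+    → -7 -14
swap → -14 -7
*    → 98
dup  → 98 98
swap → 98 98
drop → 98
dup  → 98 98
mod  → 0
0    → 0 0
-    → 0
dup  → 0 0
+    → 0
8    → 0 8
over → 0 8 0
swap → 0 0 8
swap → 0 8 0
drop → 0 8
+    → 8
dup  → 8 8
drop → 8
dup  → 8 8

0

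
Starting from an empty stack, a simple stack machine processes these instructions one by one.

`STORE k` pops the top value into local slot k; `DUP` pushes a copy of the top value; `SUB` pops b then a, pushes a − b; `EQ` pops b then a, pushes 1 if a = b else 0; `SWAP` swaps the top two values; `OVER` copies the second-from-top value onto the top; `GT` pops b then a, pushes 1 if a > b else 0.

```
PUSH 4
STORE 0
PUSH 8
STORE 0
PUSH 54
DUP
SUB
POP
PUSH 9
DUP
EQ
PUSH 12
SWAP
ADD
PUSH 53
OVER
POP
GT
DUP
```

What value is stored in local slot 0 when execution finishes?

8

PUSH 4  -> [4]
STORE 0 -> []
PUSH 8  -> [8]
STORE 0 -> []
PUSH 54 -> [54]
DUP     -> [54, 54]
SUB     -> [0]
POP     -> []
PUSH 9  -> [9]
DUP     -> [9, 9]
EQ      -> [1]
PUSH 12 -> [1, 12]
SWAP    -> [12, 1]
ADD     -> [13]
PUSH 53 -> [13, 53]
OVER    -> [13, 53, 13]
POP     -> [13, 53]
GT      -> [0]
DUP     -> [0, 0]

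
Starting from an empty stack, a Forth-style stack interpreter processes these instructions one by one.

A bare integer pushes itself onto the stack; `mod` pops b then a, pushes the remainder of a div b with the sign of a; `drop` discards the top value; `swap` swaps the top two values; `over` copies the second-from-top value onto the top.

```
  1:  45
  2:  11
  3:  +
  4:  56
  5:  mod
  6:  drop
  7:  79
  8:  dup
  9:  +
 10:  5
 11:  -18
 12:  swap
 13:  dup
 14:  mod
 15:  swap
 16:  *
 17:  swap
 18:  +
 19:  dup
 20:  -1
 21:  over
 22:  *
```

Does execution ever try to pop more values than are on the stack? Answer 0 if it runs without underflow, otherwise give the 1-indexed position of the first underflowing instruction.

45    45
11    45 11
+     56
56    56 56
mod   0
drop  (empty)
79    79
dup   79 79
+     158
5     158 5
-18   158 5 -18
swap  158 -18 5
dup   158 -18 5 5
mod   158 -18 0
swap  158 0 -18
*     158 0
swap  0 158
+     158
dup   158 158
-1    158 158 -1
over  158 158 -1 158
*     158 158 -158

0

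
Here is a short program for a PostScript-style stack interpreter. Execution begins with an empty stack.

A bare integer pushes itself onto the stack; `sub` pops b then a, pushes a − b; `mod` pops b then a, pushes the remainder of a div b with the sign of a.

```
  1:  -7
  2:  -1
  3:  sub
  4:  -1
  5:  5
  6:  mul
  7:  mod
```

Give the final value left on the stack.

-7  → -7
-1  → -7 -1
sub → -6
-1  → -6 -1
5   → -6 -1 5
mul → -6 -5
mod → -1

-1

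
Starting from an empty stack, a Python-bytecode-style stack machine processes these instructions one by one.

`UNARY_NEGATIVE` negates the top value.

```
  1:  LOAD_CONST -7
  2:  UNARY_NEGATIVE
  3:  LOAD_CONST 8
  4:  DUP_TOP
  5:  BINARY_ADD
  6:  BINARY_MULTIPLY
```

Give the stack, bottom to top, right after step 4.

[7, 8, 8]

LOAD_CONST -7  → -7
UNARY_NEGATIVE → 7
LOAD_CONST 8   → 7 8
DUP_TOP        → 7 8 8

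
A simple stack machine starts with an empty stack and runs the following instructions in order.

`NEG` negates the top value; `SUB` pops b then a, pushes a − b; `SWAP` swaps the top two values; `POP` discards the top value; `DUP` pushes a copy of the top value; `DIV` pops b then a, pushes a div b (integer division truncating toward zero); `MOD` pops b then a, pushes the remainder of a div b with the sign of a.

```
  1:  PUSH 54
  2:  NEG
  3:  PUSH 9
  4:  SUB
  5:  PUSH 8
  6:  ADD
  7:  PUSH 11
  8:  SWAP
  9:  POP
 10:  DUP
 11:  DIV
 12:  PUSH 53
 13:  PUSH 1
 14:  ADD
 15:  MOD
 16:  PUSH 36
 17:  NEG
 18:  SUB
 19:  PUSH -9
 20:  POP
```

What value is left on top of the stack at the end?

37

PUSH 54 → [54]
NEG     → [-54]
PUSH 9  → [-54, 9]
SUB     → [-63]
PUSH 8  → [-63, 8]
ADD     → [-55]
PUSH 11 → [-55, 11]
SWAP    → [11, -55]
POP     → [11]
DUP     → [11, 11]
DIV     → [1]
PUSH 53 → [1, 53]
PUSH 1  → [1, 53, 1]
ADD     → [1, 54]
MOD     → [1]
PUSH 36 → [1, 36]
NEG     → [1, -36]
SUB     → [37]
PUSH -9 → [37, -9]
POP     → [37]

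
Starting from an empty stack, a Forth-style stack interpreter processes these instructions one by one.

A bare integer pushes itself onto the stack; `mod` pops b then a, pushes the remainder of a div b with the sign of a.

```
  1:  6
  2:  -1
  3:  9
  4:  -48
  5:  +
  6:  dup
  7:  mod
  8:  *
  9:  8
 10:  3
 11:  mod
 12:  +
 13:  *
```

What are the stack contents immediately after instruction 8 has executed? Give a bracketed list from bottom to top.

6   : 6
-1  : 6 -1
9   : 6 -1 9
-48 : 6 -1 9 -48
+   : 6 -1 -39
dup : 6 -1 -39 -39
mod : 6 -1 0
*   : 6 0

[6, 0]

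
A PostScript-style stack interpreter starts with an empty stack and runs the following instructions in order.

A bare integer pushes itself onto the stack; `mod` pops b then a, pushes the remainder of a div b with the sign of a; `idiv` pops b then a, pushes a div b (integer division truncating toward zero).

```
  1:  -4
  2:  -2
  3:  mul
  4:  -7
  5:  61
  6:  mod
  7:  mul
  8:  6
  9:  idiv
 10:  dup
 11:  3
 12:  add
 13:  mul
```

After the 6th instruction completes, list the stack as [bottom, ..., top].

[8, -7]

-4   [-4]
-2   [-4, -2]
mul  [8]
-7   [8, -7]
61   [8, -7, 61]
mod  [8, -7]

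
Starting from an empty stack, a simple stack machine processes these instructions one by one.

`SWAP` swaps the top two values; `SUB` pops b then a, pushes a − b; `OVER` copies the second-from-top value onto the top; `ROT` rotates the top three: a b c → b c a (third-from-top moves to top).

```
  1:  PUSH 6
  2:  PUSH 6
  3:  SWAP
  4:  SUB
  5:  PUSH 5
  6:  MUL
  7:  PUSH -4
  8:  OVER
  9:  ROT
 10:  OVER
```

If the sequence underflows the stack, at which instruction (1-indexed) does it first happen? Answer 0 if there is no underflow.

0

PUSH 6   [6]
PUSH 6   [6, 6]
SWAP     [6, 6]
SUB      [0]
PUSH 5   [0, 5]
MUL      [0]
PUSH -4  [0, -4]
OVER     [0, -4, 0]
ROT      [-4, 0, 0]
OVER     [-4, 0, 0, 0]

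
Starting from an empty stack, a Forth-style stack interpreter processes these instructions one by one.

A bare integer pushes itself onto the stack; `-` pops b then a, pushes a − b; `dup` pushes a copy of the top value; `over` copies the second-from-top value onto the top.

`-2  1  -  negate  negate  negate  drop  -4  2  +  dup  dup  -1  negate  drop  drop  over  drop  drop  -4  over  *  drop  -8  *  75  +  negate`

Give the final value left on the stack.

-2     : -2
1      : -2 1
-      : -3
negate : 3
negate : -3
negate : 3
drop   : (empty)
-4     : -4
2      : -4 2
+      : -2
dup    : -2 -2
dup    : -2 -2 -2
-1     : -2 -2 -2 -1
negate : -2 -2 -2 1
drop   : -2 -2 -2
drop   : -2 -2
over   : -2 -2 -2
drop   : -2 -2
drop   : -2
-4     : -2 -4
over   : -2 -4 -2
*      : -2 8
drop   : -2
-8     : -2 -8
*      : 16
75     : 16 75
+      : 91
negate : -91

-91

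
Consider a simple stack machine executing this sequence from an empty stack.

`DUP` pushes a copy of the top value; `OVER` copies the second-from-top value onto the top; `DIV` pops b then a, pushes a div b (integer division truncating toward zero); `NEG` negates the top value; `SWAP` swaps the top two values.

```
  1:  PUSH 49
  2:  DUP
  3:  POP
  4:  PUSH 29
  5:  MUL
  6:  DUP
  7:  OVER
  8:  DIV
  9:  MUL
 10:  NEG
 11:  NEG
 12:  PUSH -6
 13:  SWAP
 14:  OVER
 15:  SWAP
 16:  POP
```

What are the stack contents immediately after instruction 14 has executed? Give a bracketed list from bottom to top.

PUSH 49 -> 49
DUP     -> 49 49
POP     -> 49
PUSH 29 -> 49 29
MUL     -> 1421
DUP     -> 1421 1421
OVER    -> 1421 1421 1421
DIV     -> 1421 1
MUL     -> 1421
NEG     -> -1421
NEG     -> 1421
PUSH -6 -> 1421 -6
SWAP    -> -6 1421
OVER    -> -6 1421 -6

[-6, 1421, -6]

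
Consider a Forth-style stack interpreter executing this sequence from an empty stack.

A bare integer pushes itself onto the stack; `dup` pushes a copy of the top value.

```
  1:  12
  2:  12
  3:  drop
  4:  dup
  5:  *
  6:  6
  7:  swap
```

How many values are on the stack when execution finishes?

12    12
12    12 12
drop  12
dup   12 12
*     144
6     144 6
swap  6 144

2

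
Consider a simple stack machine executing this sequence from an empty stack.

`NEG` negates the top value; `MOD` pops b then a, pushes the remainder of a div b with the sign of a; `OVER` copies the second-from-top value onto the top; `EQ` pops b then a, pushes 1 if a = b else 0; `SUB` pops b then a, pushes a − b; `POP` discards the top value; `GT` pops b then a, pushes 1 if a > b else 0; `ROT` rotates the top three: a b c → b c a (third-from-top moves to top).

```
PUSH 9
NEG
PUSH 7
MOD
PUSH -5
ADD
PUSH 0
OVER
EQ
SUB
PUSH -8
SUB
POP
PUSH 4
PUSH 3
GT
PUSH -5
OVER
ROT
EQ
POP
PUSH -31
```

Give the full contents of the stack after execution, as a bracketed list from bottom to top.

[-5, -31]

PUSH 9   → [9]
NEG      → [-9]
PUSH 7   → [-9, 7]
MOD      → [-2]
PUSH -5  → [-2, -5]
ADD      → [-7]
PUSH 0   → [-7, 0]
OVER     → [-7, 0, -7]
EQ       → [-7, 0]
SUB      → [-7]
PUSH -8  → [-7, -8]
SUB      → [1]
POP      → []
PUSH 4   → [4]
PUSH 3   → [4, 3]
GT       → [1]
PUSH -5  → [1, -5]
OVER     → [1, -5, 1]
ROT      → [-5, 1, 1]
EQ       → [-5, 1]
POP      → [-5]
PUSH -31 → [-5, -31]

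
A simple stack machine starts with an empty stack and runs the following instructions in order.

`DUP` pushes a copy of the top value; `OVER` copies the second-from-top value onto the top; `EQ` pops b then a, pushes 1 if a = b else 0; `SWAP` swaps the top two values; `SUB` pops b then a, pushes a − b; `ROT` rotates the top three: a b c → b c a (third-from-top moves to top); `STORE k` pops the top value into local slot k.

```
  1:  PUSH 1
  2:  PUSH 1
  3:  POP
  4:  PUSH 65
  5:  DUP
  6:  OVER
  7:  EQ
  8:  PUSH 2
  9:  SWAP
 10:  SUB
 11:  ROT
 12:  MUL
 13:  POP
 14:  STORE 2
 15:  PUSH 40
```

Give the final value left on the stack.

PUSH 1  : [1]
PUSH 1  : [1, 1]
POP     : [1]
PUSH 65 : [1, 65]
DUP     : [1, 65, 65]
OVER    : [1, 65, 65, 65]
EQ      : [1, 65, 1]
PUSH 2  : [1, 65, 1, 2]
SWAP    : [1, 65, 2, 1]
SUB     : [1, 65, 1]
ROT     : [65, 1, 1]
MUL     : [65, 1]
POP     : [65]
STORE 2 : []
PUSH 40 : [40]

40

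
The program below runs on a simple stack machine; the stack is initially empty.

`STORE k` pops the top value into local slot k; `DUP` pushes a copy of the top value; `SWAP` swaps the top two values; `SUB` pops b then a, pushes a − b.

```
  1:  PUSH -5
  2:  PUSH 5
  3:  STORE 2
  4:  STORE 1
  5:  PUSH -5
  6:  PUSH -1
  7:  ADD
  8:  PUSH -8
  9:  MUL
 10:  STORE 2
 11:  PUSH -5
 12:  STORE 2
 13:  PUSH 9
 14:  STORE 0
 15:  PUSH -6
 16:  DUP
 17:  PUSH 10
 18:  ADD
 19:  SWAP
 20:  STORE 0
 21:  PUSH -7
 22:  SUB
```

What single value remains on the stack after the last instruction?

PUSH -5 : [-5]
PUSH 5  : [-5, 5]
STORE 2 : [-5]
STORE 1 : []
PUSH -5 : [-5]
PUSH -1 : [-5, -1]
ADD     : [-6]
PUSH -8 : [-6, -8]
MUL     : [48]
STORE 2 : []
PUSH -5 : [-5]
STORE 2 : []
PUSH 9  : [9]
STORE 0 : []
PUSH -6 : [-6]
DUP     : [-6, -6]
PUSH 10 : [-6, -6, 10]
ADD     : [-6, 4]
SWAP    : [4, -6]
STORE 0 : [4]
PUSH -7 : [4, -7]
SUB     : [11]

11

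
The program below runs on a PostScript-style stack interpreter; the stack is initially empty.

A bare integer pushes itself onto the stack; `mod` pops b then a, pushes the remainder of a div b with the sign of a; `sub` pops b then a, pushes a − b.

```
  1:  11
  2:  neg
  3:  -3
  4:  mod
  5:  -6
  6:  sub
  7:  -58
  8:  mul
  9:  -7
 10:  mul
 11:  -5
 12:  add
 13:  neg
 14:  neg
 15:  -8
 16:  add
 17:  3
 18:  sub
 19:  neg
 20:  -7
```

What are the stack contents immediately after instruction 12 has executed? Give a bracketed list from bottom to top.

11  : 11
neg : -11
-3  : -11 -3
mod : -2
-6  : -2 -6
sub : 4
-58 : 4 -58
mul : -232
-7  : -232 -7
mul : 1624
-5  : 1624 -5
add : 1619

[1619]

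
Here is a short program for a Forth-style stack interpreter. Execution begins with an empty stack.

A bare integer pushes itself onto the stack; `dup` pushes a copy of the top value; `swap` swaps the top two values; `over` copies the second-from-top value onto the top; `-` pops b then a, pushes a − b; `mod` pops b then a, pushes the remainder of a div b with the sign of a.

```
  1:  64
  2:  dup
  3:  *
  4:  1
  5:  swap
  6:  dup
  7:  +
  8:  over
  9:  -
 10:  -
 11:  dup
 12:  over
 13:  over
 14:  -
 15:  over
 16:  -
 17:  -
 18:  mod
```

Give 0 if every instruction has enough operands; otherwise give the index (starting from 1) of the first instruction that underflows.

0

64    64
dup   64 64
*     4096
1     4096 1
swap  1 4096
dup   1 4096 4096
+     1 8192
over  1 8192 1
-     1 8191
-     -8190
dup   -8190 -8190
over  -8190 -8190 -8190
over  -8190 -8190 -8190 -8190
-     -8190 -8190 0
over  -8190 -8190 0 -8190
-     -8190 -8190 8190
-     -8190 -16380
mod   -8190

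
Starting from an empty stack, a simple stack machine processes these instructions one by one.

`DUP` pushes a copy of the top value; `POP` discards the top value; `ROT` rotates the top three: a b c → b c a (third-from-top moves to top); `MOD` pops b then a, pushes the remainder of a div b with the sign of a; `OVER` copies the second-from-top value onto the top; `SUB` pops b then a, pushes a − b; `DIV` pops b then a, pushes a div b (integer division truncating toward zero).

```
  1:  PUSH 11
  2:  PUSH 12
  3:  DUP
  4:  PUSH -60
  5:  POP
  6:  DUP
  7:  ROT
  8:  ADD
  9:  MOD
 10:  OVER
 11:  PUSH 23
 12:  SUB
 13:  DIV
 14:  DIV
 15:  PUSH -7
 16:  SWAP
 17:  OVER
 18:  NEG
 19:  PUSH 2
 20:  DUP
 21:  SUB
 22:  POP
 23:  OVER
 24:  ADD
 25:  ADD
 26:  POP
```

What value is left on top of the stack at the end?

-7

PUSH 11  : 11
PUSH 12  : 11 12
DUP      : 11 12 12
PUSH -60 : 11 12 12 -60
POP      : 11 12 12
DUP      : 11 12 12 12
ROT      : 11 12 12 12
ADD      : 11 12 24
MOD      : 11 12
OVER     : 11 12 11
PUSH 23  : 11 12 11 23
SUB      : 11 12 -12
DIV      : 11 -1
DIV      : -11
PUSH -7  : -11 -7
SWAP     : -7 -11
OVER     : -7 -11 -7
NEG      : -7 -11 7
PUSH 2   : -7 -11 7 2
DUP      : -7 -11 7 2 2
SUB      : -7 -11 7 0
POP      : -7 -11 7
OVER     : -7 -11 7 -11
ADD      : -7 -11 -4
ADD      : -7 -15
POP      : -7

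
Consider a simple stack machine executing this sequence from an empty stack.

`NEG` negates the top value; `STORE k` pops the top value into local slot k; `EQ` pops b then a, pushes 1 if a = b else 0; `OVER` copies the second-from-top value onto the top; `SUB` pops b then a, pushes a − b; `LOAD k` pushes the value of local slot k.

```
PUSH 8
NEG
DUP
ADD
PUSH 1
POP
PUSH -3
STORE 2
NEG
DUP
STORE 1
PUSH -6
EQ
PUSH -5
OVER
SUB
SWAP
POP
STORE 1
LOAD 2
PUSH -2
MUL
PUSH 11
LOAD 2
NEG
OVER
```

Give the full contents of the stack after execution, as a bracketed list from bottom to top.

[6, 11, 3, 11]

PUSH 8   8
NEG      -8
DUP      -8 -8
ADD      -16
PUSH 1   -16 1
POP      -16
PUSH -3  -16 -3
STORE 2  -16
NEG      16
DUP      16 16
STORE 1  16
PUSH -6  16 -6
EQ       0
PUSH -5  0 -5
OVER     0 -5 0
SUB      0 -5
SWAP     -5 0
POP      -5
STORE 1  (empty)
LOAD 2   -3
PUSH -2  -3 -2
MUL      6
PUSH 11  6 11
LOAD 2   6 11 -3
NEG      6 11 3
OVER     6 11 3 11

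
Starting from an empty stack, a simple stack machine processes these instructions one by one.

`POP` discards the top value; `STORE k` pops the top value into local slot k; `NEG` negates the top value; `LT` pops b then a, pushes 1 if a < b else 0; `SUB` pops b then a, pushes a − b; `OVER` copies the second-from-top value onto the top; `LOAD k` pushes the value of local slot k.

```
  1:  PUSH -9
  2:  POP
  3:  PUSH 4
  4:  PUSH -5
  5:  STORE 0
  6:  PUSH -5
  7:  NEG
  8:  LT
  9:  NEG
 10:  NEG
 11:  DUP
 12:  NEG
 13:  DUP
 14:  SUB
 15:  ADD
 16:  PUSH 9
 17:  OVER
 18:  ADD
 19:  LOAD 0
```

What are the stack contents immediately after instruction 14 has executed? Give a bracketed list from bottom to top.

PUSH -9  -9
POP      (empty)
PUSH 4   4
PUSH -5  4 -5
STORE 0  4
PUSH -5  4 -5
NEG      4 5
LT       1
NEG      -1
NEG      1
DUP      1 1
NEG      1 -1
DUP      1 -1 -1
SUB      1 0

[1, 0]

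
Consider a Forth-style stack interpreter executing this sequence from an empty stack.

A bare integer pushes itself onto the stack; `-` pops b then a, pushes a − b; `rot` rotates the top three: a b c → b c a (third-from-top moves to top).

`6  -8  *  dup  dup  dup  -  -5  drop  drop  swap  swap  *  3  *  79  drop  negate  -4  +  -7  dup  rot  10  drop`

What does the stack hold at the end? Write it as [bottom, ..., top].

6       6
-8      6 -8
*       -48
dup     -48 -48
dup     -48 -48 -48
dup     -48 -48 -48 -48
-       -48 -48 0
-5      -48 -48 0 -5
drop    -48 -48 0
drop    -48 -48
swap    -48 -48
swap    -48 -48
*       2304
3       2304 3
*       6912
79      6912 79
drop    6912
negate  -6912
-4      -6912 -4
+       -6916
-7      -6916 -7
dup     -6916 -7 -7
rot     -7 -7 -6916
10      -7 -7 -6916 10
drop    -7 -7 -6916

[-7, -7, -6916]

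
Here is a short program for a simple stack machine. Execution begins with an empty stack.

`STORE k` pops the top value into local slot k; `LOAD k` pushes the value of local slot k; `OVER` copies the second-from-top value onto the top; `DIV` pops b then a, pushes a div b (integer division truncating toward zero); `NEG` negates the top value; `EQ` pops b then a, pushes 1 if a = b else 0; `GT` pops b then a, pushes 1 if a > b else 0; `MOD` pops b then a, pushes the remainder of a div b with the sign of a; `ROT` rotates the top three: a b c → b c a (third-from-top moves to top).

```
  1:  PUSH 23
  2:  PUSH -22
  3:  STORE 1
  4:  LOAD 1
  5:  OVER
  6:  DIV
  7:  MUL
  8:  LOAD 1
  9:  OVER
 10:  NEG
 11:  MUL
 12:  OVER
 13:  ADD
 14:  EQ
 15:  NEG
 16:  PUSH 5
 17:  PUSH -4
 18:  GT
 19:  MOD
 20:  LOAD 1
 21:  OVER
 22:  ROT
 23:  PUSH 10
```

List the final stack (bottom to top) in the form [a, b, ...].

[-22, 0, 0, 10]

PUSH 23  : 23
PUSH -22 : 23 -22
STORE 1  : 23
LOAD 1   : 23 -22
OVER     : 23 -22 23
DIV      : 23 0
MUL      : 0
LOAD 1   : 0 -22
OVER     : 0 -22 0
NEG      : 0 -22 0
MUL      : 0 0
OVER     : 0 0 0
ADD      : 0 0
EQ       : 1
NEG      : -1
PUSH 5   : -1 5
PUSH -4  : -1 5 -4
GT       : -1 1
MOD      : 0
LOAD 1   : 0 -22
OVER     : 0 -22 0
ROT      : -22 0 0
PUSH 10  : -22 0 0 10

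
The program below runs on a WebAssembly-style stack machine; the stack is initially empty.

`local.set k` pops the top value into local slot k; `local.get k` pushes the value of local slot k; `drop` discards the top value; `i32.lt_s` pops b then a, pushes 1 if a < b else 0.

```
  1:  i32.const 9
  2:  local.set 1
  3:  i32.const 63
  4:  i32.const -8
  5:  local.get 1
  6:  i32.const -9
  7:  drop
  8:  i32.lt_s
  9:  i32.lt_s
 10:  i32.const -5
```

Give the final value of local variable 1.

9

i32.const 9  : 9
local.set 1  : (empty)
i32.const 63 : 63
i32.const -8 : 63 -8
local.get 1  : 63 -8 9
i32.const -9 : 63 -8 9 -9
drop         : 63 -8 9
i32.lt_s     : 63 1
i32.lt_s     : 0
i32.const -5 : 0 -5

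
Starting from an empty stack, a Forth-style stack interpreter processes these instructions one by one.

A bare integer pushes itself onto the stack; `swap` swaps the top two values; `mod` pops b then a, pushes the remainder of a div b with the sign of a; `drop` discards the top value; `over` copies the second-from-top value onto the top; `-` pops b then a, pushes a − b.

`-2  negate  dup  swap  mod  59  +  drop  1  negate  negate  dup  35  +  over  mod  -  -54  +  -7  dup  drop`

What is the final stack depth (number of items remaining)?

-2     : [-2]
negate : [2]
dup    : [2, 2]
swap   : [2, 2]
mod    : [0]
59     : [0, 59]
+      : [59]
drop   : []
1      : [1]
negate : [-1]
negate : [1]
dup    : [1, 1]
35     : [1, 1, 35]
+      : [1, 36]
over   : [1, 36, 1]
mod    : [1, 0]
-      : [1]
-54    : [1, -54]
+      : [-53]
-7     : [-53, -7]
dup    : [-53, -7, -7]
drop   : [-53, -7]

2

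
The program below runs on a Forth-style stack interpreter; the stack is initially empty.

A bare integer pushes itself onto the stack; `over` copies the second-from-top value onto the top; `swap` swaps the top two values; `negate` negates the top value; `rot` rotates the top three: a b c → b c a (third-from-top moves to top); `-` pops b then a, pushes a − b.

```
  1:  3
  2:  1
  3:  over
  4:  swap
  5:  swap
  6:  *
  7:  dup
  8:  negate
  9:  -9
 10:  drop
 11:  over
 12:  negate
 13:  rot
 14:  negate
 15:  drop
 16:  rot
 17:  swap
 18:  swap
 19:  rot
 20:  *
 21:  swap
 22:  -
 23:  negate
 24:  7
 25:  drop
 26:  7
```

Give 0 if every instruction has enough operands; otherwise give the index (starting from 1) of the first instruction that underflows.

3      → [3]
1      → [3, 1]
over   → [3, 1, 3]
swap   → [3, 3, 1]
swap   → [3, 1, 3]
*      → [3, 3]
dup    → [3, 3, 3]
negate → [3, 3, -3]
-9     → [3, 3, -3, -9]
drop   → [3, 3, -3]
over   → [3, 3, -3, 3]
negate → [3, 3, -3, -3]
rot    → [3, -3, -3, 3]
negate → [3, -3, -3, -3]
drop   → [3, -3, -3]
rot    → [-3, -3, 3]
swap   → [-3, 3, -3]
swap   → [-3, -3, 3]
rot    → [-3, 3, -3]
*      → [-3, -9]
swap   → [-9, -3]
-      → [-6]
negate → [6]
7      → [6, 7]
drop   → [6]
7      → [6, 7]

0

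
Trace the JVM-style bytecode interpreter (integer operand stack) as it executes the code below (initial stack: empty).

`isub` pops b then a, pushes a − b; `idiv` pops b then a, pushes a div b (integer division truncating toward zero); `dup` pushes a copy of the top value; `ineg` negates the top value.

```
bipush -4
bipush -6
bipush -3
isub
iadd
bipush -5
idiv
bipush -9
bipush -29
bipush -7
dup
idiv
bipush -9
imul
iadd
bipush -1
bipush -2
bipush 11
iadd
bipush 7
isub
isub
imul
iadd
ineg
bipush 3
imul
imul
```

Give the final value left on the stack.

-315

bipush -4   [-4]
bipush -6   [-4, -6]
bipush -3   [-4, -6, -3]
isub        [-4, -3]
iadd        [-7]
bipush -5   [-7, -5]
idiv        [1]
bipush -9   [1, -9]
bipush -29  [1, -9, -29]
bipush -7   [1, -9, -29, -7]
dup         [1, -9, -29, -7, -7]
idiv        [1, -9, -29, 1]
bipush -9   [1, -9, -29, 1, -9]
imul        [1, -9, -29, -9]
iadd        [1, -9, -38]
bipush -1   [1, -9, -38, -1]
bipush -2   [1, -9, -38, -1, -2]
bipush 11   [1, -9, -38, -1, -2, 11]
iadd        [1, -9, -38, -1, 9]
bipush 7    [1, -9, -38, -1, 9, 7]
isub        [1, -9, -38, -1, 2]
isub        [1, -9, -38, -3]
imul        [1, -9, 114]
iadd        [1, 105]
ineg        [1, -105]
bipush 3    [1, -105, 3]
imul        [1, -315]
imul        [-315]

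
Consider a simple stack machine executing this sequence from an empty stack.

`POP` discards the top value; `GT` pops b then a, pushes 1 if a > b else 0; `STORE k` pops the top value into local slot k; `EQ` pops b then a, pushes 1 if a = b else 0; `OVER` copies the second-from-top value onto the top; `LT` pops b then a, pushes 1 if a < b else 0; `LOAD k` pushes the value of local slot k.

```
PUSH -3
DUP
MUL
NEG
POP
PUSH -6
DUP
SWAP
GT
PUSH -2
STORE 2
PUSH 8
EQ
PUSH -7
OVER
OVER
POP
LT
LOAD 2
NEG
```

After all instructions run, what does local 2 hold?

-2

PUSH -3 : -3
DUP     : -3 -3
MUL     : 9
NEG     : -9
POP     : (empty)
PUSH -6 : -6
DUP     : -6 -6
SWAP    : -6 -6
GT      : 0
PUSH -2 : 0 -2
STORE 2 : 0
PUSH 8  : 0 8
EQ      : 0
PUSH -7 : 0 -7
OVER    : 0 -7 0
OVER    : 0 -7 0 -7
POP     : 0 -7 0
LT      : 0 1
LOAD 2  : 0 1 -2
NEG     : 0 1 2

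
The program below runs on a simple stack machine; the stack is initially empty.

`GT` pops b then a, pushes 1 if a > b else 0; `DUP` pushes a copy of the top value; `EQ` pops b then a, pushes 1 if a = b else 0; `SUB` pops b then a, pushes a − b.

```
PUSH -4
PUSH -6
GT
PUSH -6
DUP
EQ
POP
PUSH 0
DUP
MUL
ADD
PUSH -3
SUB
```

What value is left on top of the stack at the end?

PUSH -4  [-4]
PUSH -6  [-4, -6]
GT       [1]
PUSH -6  [1, -6]
DUP      [1, -6, -6]
EQ       [1, 1]
POP      [1]
PUSH 0   [1, 0]
DUP      [1, 0, 0]
MUL      [1, 0]
ADD      [1]
PUSH -3  [1, -3]
SUB      [4]

4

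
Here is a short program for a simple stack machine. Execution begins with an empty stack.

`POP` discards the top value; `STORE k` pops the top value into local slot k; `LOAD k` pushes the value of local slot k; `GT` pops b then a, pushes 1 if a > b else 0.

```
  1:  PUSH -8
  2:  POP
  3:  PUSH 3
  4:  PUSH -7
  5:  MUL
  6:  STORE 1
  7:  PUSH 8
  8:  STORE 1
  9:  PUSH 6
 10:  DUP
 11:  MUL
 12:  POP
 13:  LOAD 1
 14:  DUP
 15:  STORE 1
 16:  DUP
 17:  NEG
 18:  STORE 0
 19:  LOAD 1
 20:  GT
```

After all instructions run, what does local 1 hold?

8

PUSH -8 → [-8]
POP     → []
PUSH 3  → [3]
PUSH -7 → [3, -7]
MUL     → [-21]
STORE 1 → []
PUSH 8  → [8]
STORE 1 → []
PUSH 6  → [6]
DUP     → [6, 6]
MUL     → [36]
POP     → []
LOAD 1  → [8]
DUP     → [8, 8]
STORE 1 → [8]
DUP     → [8, 8]
NEG     → [8, -8]
STORE 0 → [8]
LOAD 1  → [8, 8]
GT      → [0]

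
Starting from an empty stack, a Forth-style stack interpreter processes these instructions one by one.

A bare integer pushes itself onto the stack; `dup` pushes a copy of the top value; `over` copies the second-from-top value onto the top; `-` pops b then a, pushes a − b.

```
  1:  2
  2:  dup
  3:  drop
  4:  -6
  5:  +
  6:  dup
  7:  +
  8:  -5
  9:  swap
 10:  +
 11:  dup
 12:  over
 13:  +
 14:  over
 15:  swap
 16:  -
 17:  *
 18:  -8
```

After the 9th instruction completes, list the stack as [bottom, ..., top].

2     2
dup   2 2
drop  2
-6    2 -6
+     -4
dup   -4 -4
+     -8
-5    -8 -5
swap  -5 -8

[-5, -8]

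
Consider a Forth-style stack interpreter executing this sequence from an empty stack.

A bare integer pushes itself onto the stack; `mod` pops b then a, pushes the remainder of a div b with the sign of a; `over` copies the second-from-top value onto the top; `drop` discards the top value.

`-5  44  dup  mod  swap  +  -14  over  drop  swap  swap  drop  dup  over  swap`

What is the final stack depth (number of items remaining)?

-5   → [-5]
44   → [-5, 44]
dup  → [-5, 44, 44]
mod  → [-5, 0]
swap → [0, -5]
+    → [-5]
-14  → [-5, -14]
over → [-5, -14, -5]
drop → [-5, -14]
swap → [-14, -5]
swap → [-5, -14]
drop → [-5]
dup  → [-5, -5]
over → [-5, -5, -5]
swap → [-5, -5, -5]

3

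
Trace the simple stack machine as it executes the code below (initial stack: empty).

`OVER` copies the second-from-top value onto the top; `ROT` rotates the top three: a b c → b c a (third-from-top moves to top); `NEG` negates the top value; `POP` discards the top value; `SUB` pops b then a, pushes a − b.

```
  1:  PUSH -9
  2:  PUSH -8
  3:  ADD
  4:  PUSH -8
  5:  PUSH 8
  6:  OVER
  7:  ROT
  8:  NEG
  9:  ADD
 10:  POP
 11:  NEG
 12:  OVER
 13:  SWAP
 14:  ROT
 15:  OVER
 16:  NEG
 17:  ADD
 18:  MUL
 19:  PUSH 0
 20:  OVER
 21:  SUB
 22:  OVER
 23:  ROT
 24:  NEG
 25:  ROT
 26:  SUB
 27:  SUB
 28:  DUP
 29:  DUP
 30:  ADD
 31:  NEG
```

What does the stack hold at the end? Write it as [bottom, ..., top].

PUSH -9 -> [-9]
PUSH -8 -> [-9, -8]
ADD     -> [-17]
PUSH -8 -> [-17, -8]
PUSH 8  -> [-17, -8, 8]
OVER    -> [-17, -8, 8, -8]
ROT     -> [-17, 8, -8, -8]
NEG     -> [-17, 8, -8, 8]
ADD     -> [-17, 8, 0]
POP     -> [-17, 8]
NEG     -> [-17, -8]
OVER    -> [-17, -8, -17]
SWAP    -> [-17, -17, -8]
ROT     -> [-17, -8, -17]
OVER    -> [-17, -8, -17, -8]
NEG     -> [-17, -8, -17, 8]
ADD     -> [-17, -8, -9]
MUL     -> [-17, 72]
PUSH 0  -> [-17, 72, 0]
OVER    -> [-17, 72, 0, 72]
SUB     -> [-17, 72, -72]
OVER    -> [-17, 72, -72, 72]
ROT     -> [-17, -72, 72, 72]
NEG     -> [-17, -72, 72, -72]
ROT     -> [-17, 72, -72, -72]
SUB     -> [-17, 72, 0]
SUB     -> [-17, 72]
DUP     -> [-17, 72, 72]
DUP     -> [-17, 72, 72, 72]
ADD     -> [-17, 72, 144]
NEG     -> [-17, 72, -144]

[-17, 72, -144]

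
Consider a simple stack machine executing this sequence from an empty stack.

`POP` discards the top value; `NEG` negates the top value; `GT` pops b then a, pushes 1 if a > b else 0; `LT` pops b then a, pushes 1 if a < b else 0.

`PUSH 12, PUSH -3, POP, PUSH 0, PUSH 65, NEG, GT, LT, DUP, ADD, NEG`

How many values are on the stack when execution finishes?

PUSH 12 → 12
PUSH -3 → 12 -3
POP     → 12
PUSH 0  → 12 0
PUSH 65 → 12 0 65
NEG     → 12 0 -65
GT      → 12 1
LT      → 0
DUP     → 0 0
ADD     → 0
NEG     → 0

1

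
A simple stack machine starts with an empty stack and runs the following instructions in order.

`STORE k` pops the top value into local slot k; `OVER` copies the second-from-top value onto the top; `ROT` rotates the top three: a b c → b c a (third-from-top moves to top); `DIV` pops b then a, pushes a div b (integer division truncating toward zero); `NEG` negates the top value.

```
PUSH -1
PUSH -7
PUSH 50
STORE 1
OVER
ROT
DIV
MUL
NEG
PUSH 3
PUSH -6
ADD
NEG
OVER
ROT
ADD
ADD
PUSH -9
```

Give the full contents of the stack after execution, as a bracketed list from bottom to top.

PUSH -1  -1
PUSH -7  -1 -7
PUSH 50  -1 -7 50
STORE 1  -1 -7
OVER     -1 -7 -1
ROT      -7 -1 -1
DIV      -7 1
MUL      -7
NEG      7
PUSH 3   7 3
PUSH -6  7 3 -6
ADD      7 -3
NEG      7 3
OVER     7 3 7
ROT      3 7 7
ADD      3 14
ADD      17
PUSH -9  17 -9

[17, -9]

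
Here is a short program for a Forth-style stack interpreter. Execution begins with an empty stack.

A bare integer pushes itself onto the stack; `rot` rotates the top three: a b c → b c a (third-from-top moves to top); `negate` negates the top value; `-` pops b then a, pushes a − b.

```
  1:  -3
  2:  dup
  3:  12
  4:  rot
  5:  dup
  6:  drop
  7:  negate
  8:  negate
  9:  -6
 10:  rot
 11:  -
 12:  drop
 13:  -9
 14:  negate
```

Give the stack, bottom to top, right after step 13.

[-3, -3, -9]

-3     : [-3]
dup    : [-3, -3]
12     : [-3, -3, 12]
rot    : [-3, 12, -3]
dup    : [-3, 12, -3, -3]
drop   : [-3, 12, -3]
negate : [-3, 12, 3]
negate : [-3, 12, -3]
-6     : [-3, 12, -3, -6]
rot    : [-3, -3, -6, 12]
-      : [-3, -3, -18]
drop   : [-3, -3]
-9     : [-3, -3, -9]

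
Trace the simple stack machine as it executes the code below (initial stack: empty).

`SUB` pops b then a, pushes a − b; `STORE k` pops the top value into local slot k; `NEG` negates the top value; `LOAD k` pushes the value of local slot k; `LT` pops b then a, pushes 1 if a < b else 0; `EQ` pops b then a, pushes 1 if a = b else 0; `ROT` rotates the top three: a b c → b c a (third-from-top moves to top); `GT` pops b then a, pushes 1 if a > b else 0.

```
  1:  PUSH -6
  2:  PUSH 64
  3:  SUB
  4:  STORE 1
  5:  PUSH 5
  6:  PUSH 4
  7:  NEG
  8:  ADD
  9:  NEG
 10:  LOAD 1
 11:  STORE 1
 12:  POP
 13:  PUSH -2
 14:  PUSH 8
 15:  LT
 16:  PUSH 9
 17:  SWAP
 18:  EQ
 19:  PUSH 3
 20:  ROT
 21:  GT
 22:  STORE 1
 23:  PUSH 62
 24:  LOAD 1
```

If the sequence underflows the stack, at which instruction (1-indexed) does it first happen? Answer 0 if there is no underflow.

PUSH -6 -> -6
PUSH 64 -> -6 64
SUB     -> -70
STORE 1 -> (empty)
PUSH 5  -> 5
PUSH 4  -> 5 4
NEG     -> 5 -4
ADD     -> 1
NEG     -> -1
LOAD 1  -> -1 -70
STORE 1 -> -1
POP     -> (empty)
PUSH -2 -> -2
PUSH 8  -> -2 8
LT      -> 1
PUSH 9  -> 1 9
SWAP    -> 9 1
EQ      -> 0
PUSH 3  -> 0 3
ROT  — needs 3 operands, stack has 2 → underflow

20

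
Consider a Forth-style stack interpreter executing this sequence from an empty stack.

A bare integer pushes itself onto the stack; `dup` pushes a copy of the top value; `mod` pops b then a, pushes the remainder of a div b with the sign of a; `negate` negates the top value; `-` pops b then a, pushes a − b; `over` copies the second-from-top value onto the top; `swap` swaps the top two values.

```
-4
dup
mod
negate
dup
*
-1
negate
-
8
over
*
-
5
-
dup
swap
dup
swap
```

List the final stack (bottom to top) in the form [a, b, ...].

[2, 2, 2]

-4     → [-4]
dup    → [-4, -4]
mod    → [0]
negate → [0]
dup    → [0, 0]
*      → [0]
-1     → [0, -1]
negate → [0, 1]
-      → [-1]
8      → [-1, 8]
over   → [-1, 8, -1]
*      → [-1, -8]
-      → [7]
5      → [7, 5]
-      → [2]
dup    → [2, 2]
swap   → [2, 2]
dup    → [2, 2, 2]
swap   → [2, 2, 2]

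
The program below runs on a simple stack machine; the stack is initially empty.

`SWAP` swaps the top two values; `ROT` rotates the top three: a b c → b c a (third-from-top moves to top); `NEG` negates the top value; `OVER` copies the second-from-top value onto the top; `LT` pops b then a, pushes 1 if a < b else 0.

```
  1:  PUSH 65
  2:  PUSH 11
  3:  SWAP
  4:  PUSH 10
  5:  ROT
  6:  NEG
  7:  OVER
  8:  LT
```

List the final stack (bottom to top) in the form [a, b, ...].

[65, 10, 1]

PUSH 65  65
PUSH 11  65 11
SWAP     11 65
PUSH 10  11 65 10
ROT      65 10 11
NEG      65 10 -11
OVER     65 10 -11 10
LT       65 10 1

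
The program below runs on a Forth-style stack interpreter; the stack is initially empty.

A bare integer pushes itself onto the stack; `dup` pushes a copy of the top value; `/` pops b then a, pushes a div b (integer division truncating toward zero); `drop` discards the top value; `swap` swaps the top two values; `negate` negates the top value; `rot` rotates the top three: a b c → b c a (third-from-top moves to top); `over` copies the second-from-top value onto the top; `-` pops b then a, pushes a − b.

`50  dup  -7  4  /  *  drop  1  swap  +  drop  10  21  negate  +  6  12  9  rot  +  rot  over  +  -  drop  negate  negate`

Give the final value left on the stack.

50     : 50
dup    : 50 50
-7     : 50 50 -7
4      : 50 50 -7 4
/      : 50 50 -1
*      : 50 -50
drop   : 50
1      : 50 1
swap   : 1 50
+      : 51
drop   : (empty)
10     : 10
21     : 10 21
negate : 10 -21
+      : -11
6      : -11 6
12     : -11 6 12
9      : -11 6 12 9
rot    : -11 12 9 6
+      : -11 12 15
rot    : 12 15 -11
over   : 12 15 -11 15
+      : 12 15 4
-      : 12 11
drop   : 12
negate : -12
negate : 12

12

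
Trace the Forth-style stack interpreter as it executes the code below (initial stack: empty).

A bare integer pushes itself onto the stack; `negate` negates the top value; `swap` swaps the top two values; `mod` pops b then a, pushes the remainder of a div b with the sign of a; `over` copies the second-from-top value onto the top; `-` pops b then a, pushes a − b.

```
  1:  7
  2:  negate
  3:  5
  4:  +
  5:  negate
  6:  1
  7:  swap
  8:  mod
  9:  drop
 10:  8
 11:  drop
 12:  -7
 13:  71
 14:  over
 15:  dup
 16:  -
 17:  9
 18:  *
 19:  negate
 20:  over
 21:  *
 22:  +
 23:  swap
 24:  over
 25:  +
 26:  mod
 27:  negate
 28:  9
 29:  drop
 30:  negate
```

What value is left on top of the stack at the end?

7

7      : [7]
negate : [-7]
5      : [-7, 5]
+      : [-2]
negate : [2]
1      : [2, 1]
swap   : [1, 2]
mod    : [1]
drop   : []
8      : [8]
drop   : []
-7     : [-7]
71     : [-7, 71]
over   : [-7, 71, -7]
dup    : [-7, 71, -7, -7]
-      : [-7, 71, 0]
9      : [-7, 71, 0, 9]
*      : [-7, 71, 0]
negate : [-7, 71, 0]
over   : [-7, 71, 0, 71]
*      : [-7, 71, 0]
+      : [-7, 71]
swap   : [71, -7]
over   : [71, -7, 71]
+      : [71, 64]
mod    : [7]
negate : [-7]
9      : [-7, 9]
drop   : [-7]
negate : [7]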